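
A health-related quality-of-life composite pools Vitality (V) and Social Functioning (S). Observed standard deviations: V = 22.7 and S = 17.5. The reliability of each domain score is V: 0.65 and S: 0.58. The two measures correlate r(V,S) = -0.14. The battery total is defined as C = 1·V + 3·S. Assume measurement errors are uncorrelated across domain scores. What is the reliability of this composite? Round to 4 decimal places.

Var(C) = 22.7² + 3²·17.5² + 2·[3·22.7·17.5·(-0.14)] = 3271.54 − 333.69 = 2937.85.
Under uncorrelated errors the observed covariances equal the true-score covariances, so only the own-variance terms attenuate.
True-score variance = [22.7²·0.65 + 3²·17.5²·0.58] − 333.69 = 1933.56 − 333.69 = 1599.87.
Reliability = 1599.87 / 2937.85 = 0.5446.

0.5446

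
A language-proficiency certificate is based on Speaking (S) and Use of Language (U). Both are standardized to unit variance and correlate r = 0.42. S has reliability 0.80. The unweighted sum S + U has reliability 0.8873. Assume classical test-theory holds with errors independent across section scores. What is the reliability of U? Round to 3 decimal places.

Var(S+U) = 2 + 2·0.42 = 2.840.
True-score variance = ρ_S + ρ_U + 2·0.42, so 0.8873 = (0.80 + ρ_U + 0.84) / 2.840.
ρ_U = 0.8873·2.840 − 0.80 − 0.84 = 0.880.

0.880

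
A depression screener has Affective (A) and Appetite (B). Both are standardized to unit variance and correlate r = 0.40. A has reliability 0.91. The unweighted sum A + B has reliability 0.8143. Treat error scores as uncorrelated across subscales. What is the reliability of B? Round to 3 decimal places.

Var(A+B) = 2 + 2·0.40 = 2.800.
True-score variance = ρ_A + ρ_B + 2·0.40, so 0.8143 = (0.91 + ρ_B + 0.80) / 2.800.
ρ_B = 0.8143·2.800 − 0.91 − 0.80 = 0.570.

0.570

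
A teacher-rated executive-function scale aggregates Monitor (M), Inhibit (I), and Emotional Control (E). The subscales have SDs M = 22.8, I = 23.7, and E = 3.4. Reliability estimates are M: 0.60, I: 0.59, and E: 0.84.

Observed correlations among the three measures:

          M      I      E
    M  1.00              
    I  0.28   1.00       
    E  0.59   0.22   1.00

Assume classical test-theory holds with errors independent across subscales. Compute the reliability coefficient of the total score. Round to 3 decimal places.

Var(M+I+E) = 22.8² + 23.7² + 3.4² + 2·[22.8·23.7·0.28 + 22.8·3.4·0.59 + 23.7·3.4·0.22] = 1093.09 + 429.53 = 1522.62.
With uncorrelated errors the cross-covariances are all true-score covariance, so they carry over unchanged; only the diagonal terms shrink to ρᵢσᵢ².
True-score variance = [22.8²·0.60 + 23.7²·0.59 + 3.4²·0.84] + 429.53 = 653.011 + 429.53 = 1082.54.
Reliability = 1082.54 / 1522.62 = 0.711.

0.711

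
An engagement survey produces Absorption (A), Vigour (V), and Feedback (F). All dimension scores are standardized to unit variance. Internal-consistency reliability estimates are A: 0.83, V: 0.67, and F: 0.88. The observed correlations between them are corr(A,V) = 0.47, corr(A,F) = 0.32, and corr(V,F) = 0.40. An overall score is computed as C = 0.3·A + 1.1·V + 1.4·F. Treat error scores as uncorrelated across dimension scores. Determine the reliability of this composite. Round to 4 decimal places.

Var(C) = 0.3² + 1.1² + 1.4² + 2·[0.33·0.47 + 0.42·0.32 + 1.54·0.40] = 3.26 + 1.811 = 5.071.
With uncorrelated errors the cross-covariances are all true-score covariance, so they carry over unchanged; only the diagonal terms shrink to ρᵢσᵢ².
True-score variance = [0.3²·0.83 + 1.1²·0.67 + 1.4²·0.88] + 1.811 = 2.6102 + 1.811 = 4.4212.
Reliability = 4.4212 / 5.071 = 0.8719.

0.8719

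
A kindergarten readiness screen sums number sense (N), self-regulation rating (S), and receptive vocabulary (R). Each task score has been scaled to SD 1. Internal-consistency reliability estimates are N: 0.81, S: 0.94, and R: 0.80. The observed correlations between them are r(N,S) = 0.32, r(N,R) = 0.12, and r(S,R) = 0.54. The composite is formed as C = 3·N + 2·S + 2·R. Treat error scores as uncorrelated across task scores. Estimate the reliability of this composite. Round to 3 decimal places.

Var(C) = 3² + 2² + 2² + 2·[6·0.32 + 6·0.12 + 4·0.54] = 17 + 9.6 = 26.6.
Under uncorrelated errors the observed covariances equal the true-score covariances, so only the own-variance terms attenuate.
True-score variance = [3²·0.81 + 2²·0.94 + 2²·0.80] + 9.6 = 14.25 + 9.6 = 23.85.
Reliability = 23.85 / 26.6 = 0.897.

0.897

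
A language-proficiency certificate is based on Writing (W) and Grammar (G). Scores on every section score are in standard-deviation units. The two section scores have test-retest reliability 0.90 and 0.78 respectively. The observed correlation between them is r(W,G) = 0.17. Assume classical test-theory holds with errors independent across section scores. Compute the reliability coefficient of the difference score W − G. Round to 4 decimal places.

Var(W−G) = 1 + 1 − 2·0.17 = 2 − 0.34 = 1.66.
Because errors are independent across components, Cov(Tᵢ,Tⱼ) = Cov(Xᵢ,Xⱼ); the off-diagonal part of the true-score variance is the same as above.
True-score variance = [0.90 + 0.78] − 0.34 = 1.68 − 0.34 = 1.34.
Reliability = 1.34 / 1.66 = 0.8072.

0.8072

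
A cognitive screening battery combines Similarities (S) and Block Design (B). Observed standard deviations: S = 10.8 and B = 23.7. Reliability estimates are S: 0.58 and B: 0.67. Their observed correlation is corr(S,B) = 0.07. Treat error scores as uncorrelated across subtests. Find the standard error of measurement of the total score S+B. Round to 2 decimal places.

Var(total) = 678.33 + 35.8344 = 714.164.
True-score variance = 443.983 + 35.8344 = 479.818, so reliability = 0.6719.
Error variance = 714.164 − 479.818 = 234.346; SEM = √234.346 = 15.31.

15.31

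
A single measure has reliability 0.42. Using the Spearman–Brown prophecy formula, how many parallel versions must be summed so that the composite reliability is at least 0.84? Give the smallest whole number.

k ≥ ρ*(1−ρ₁)/(ρ₁(1−ρ*)) = 0.84·0.58 / (0.42·0.16) = 7.250.
Smallest integer k = 8.

8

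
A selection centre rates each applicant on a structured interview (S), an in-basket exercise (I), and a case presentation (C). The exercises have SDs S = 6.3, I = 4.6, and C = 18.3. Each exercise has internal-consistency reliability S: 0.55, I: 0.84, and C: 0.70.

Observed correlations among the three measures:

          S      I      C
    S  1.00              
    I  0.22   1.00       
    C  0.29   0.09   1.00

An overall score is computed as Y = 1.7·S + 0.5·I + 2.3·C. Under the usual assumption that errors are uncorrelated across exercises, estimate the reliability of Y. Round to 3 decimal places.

Var(Y) = 1.7²·6.3² + 0.5²·4.6² + 2.3²·18.3² + 2·[0.85·6.3·4.6·0.22 + 3.91·6.3·18.3·0.29 + 1.15·4.6·18.3·0.09] = 1891.56 + 289.718 = 2181.28.
With uncorrelated errors the cross-covariances are all true-score covariance, so they carry over unchanged; only the diagonal terms shrink to ρᵢσᵢ².
True-score variance = [1.7²·6.3²·0.55 + 0.5²·4.6²·0.84 + 2.3²·18.3²·0.70] + 289.718 = 1307.63 + 289.718 = 1597.35.
Reliability = 1597.35 / 2181.28 = 0.732.

0.732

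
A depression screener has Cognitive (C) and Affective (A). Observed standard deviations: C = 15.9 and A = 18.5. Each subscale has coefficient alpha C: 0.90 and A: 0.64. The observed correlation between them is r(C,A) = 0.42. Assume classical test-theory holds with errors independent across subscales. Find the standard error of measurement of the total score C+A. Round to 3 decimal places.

Var(total) = 595.06 + 247.086 = 842.146.
True-score variance = 446.569 + 247.086 = 693.655, so reliability = 0.8237.
Error variance = 842.146 − 693.655 = 148.491; SEM = √148.491 = 12.186.

12.186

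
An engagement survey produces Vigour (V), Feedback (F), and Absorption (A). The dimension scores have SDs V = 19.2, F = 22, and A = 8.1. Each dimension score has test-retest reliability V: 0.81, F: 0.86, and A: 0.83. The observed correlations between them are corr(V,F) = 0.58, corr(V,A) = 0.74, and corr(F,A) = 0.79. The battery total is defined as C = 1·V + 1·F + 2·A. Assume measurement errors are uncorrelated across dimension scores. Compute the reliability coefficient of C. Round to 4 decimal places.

0.9306

Var(C) = 19.2² + 22² + 2²·8.1² + 2·[19.2·22·0.58 + 2·19.2·8.1·0.74 + 2·22·8.1·0.79] = 1115.08 + 1513.44 = 2628.52.
With uncorrelated errors the cross-covariances are all true-score covariance, so they carry over unchanged; only the diagonal terms shrink to ρᵢσᵢ².
True-score variance = [19.2²·0.81 + 22²·0.86 + 2²·8.1²·0.83] + 1513.44 = 932.664 + 1513.44 = 2446.1.
Reliability = 2446.1 / 2628.52 = 0.9306.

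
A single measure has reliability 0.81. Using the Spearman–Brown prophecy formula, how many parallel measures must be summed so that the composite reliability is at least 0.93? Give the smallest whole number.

k ≥ ρ*(1−ρ₁)/(ρ₁(1−ρ*)) = 0.93·0.19 / (0.81·0.07) = 3.116.
Smallest integer k = 4.

4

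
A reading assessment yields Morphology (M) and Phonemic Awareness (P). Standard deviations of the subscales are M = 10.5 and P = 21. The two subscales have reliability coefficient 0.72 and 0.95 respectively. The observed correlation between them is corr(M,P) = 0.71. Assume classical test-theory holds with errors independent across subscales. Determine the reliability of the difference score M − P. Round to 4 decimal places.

Var(M−P) = 10.5² + 21² − 2·10.5·21·0.71 = 551.25 − 313.11 = 238.14.
Under uncorrelated errors the observed covariances equal the true-score covariances, so only the own-variance terms attenuate.
True-score variance = [10.5²·0.72 + 21²·0.95] − 313.11 = 498.33 − 313.11 = 185.22.
Reliability = 185.22 / 238.14 = 0.7778.

0.7778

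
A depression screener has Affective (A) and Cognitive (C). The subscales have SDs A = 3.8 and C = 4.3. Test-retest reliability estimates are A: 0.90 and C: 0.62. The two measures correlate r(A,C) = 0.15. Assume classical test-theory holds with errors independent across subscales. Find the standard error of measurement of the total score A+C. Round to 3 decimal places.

2.910

Var(total) = 32.93 + 4.902 = 37.832.
True-score variance = 24.4598 + 4.902 = 29.3618, so reliability = 0.7761.
Error variance = 37.832 − 29.3618 = 8.4702; SEM = √8.4702 = 2.910.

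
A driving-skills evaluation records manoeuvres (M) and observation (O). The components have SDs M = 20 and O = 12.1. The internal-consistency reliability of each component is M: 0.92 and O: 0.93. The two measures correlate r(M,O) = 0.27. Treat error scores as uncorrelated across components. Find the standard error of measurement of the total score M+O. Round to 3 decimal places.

6.500

Var(total) = 546.41 + 130.68 = 677.09.
True-score variance = 504.161 + 130.68 = 634.841, so reliability = 0.9376.
Error variance = 677.09 − 634.841 = 42.2487; SEM = √42.2487 = 6.500.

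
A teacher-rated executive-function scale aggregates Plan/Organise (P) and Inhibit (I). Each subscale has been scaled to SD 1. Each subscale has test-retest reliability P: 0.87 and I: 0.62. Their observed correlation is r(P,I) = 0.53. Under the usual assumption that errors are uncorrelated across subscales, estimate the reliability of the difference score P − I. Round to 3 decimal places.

Var(P−I) = 1 + 1 − 2·0.53 = 2 − 1.06 = 0.94.
Because errors are independent across components, Cov(Tᵢ,Tⱼ) = Cov(Xᵢ,Xⱼ); the off-diagonal part of the true-score variance is the same as above.
True-score variance = [0.87 + 0.62] − 1.06 = 1.49 − 1.06 = 0.43.
Reliability = 0.43 / 0.94 = 0.457.

0.457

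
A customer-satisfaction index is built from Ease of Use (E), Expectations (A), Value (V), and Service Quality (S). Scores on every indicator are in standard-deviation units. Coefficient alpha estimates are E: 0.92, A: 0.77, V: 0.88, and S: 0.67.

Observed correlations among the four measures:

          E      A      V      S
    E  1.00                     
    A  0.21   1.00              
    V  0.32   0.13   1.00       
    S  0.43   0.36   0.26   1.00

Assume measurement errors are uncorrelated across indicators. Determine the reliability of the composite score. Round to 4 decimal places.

0.8976

Var(E+A+V+S) = 4 + 2·[0.21 + 0.32 + 0.43 + 0.13 + 0.36 + 0.26] = 4 + 3.42 = 7.42.
With uncorrelated errors the cross-covariances are all true-score covariance, so they carry over unchanged; only the diagonal terms shrink to ρᵢσᵢ².
True-score variance = [0.92 + 0.77 + 0.88 + 0.67] + 3.42 = 3.24 + 3.42 = 6.66.
Reliability = 6.66 / 7.42 = 0.8976.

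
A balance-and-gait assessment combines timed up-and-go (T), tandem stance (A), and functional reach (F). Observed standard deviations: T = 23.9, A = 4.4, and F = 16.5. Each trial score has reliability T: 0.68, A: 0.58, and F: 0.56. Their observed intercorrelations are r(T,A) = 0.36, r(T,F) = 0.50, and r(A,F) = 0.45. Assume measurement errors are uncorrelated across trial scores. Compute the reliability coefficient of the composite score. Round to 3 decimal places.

Var(T+A+F) = 23.9² + 4.4² + 16.5² + 2·[23.9·4.4·0.36 + 23.9·16.5·0.50 + 4.4·16.5·0.45] = 862.82 + 535.405 = 1398.23.
Because errors are independent across components, Cov(Tᵢ,Tⱼ) = Cov(Xᵢ,Xⱼ); the off-diagonal part of the true-score variance is the same as above.
True-score variance = [23.9²·0.68 + 4.4²·0.58 + 16.5²·0.56] + 535.405 = 552.112 + 535.405 = 1087.52.
Reliability = 1087.52 / 1398.23 = 0.778.

0.778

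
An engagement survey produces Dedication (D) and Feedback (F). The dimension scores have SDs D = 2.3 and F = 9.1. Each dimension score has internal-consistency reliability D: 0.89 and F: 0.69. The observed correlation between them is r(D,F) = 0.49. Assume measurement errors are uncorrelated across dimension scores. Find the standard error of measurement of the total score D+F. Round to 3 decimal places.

5.124

Var(total) = 88.1 + 20.5114 = 108.611.
True-score variance = 61.847 + 20.5114 = 82.3584, so reliability = 0.7583.
Error variance = 108.611 − 82.3584 = 26.253; SEM = √26.253 = 5.124.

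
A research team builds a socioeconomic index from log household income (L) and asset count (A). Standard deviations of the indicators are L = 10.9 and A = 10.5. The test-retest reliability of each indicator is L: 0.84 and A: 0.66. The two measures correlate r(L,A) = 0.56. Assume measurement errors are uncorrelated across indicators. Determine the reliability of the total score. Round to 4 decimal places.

Var(L+A) = 10.9² + 10.5² + 2·[10.9·10.5·0.56] = 229.06 + 128.184 = 357.244.
Under uncorrelated errors the observed covariances equal the true-score covariances, so only the own-variance terms attenuate.
True-score variance = [10.9²·0.84 + 10.5²·0.66] + 128.184 = 172.565 + 128.184 = 300.749.
Reliability = 300.749 / 357.244 = 0.8419.

0.8419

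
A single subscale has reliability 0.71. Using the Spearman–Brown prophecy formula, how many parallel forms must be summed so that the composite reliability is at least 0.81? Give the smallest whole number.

k ≥ ρ*(1−ρ₁)/(ρ₁(1−ρ*)) = 0.81·0.29 / (0.71·0.19) = 1.741.
Smallest integer k = 2.

2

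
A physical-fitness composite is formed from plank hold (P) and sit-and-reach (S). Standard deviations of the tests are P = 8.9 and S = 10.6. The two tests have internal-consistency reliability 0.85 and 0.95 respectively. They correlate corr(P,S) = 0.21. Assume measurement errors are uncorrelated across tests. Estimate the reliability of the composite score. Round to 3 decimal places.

0.924

Var(P+S) = 8.9² + 10.6² + 2·[8.9·10.6·0.21] = 191.57 + 39.6228 = 231.193.
With uncorrelated errors the cross-covariances are all true-score covariance, so they carry over unchanged; only the diagonal terms shrink to ρᵢσᵢ².
True-score variance = [8.9²·0.85 + 10.6²·0.95] + 39.6228 = 174.07 + 39.6228 = 213.693.
Reliability = 213.693 / 231.193 = 0.924.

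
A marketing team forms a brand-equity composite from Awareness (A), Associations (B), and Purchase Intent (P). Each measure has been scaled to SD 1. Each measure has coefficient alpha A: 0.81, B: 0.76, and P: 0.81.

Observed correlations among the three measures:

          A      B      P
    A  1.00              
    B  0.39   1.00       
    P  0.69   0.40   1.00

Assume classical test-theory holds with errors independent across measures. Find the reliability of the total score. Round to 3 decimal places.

0.896

Var(A+B+P) = 3 + 2·[0.39 + 0.69 + 0.40] = 3 + 2.96 = 5.96.
With uncorrelated errors the cross-covariances are all true-score covariance, so they carry over unchanged; only the diagonal terms shrink to ρᵢσᵢ².
True-score variance = [0.81 + 0.76 + 0.81] + 2.96 = 2.38 + 2.96 = 5.34.
Reliability = 5.34 / 5.96 = 0.896.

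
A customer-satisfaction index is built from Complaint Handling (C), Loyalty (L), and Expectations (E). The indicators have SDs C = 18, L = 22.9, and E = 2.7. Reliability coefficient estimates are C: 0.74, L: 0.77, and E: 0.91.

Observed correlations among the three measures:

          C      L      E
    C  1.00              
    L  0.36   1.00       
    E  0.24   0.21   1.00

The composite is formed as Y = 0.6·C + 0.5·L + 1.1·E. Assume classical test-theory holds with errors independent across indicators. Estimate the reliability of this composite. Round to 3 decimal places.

Var(Y) = 0.6²·18² + 0.5²·22.9² + 1.1²·2.7² + 2·[0.3·18·22.9·0.36 + 0.66·18·2.7·0.24 + 0.55·22.9·2.7·0.21] = 256.563 + 118.714 = 375.278.
With uncorrelated errors the cross-covariances are all true-score covariance, so they carry over unchanged; only the diagonal terms shrink to ρᵢσᵢ².
True-score variance = [0.6²·18²·0.74 + 0.5²·22.9²·0.77 + 1.1²·2.7²·0.91] + 118.714 = 195.29 + 118.714 = 314.004.
Reliability = 314.004 / 375.278 = 0.837.

0.837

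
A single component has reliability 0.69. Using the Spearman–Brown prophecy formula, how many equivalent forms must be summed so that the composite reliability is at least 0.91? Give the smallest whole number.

k ≥ ρ*(1−ρ₁)/(ρ₁(1−ρ*)) = 0.91·0.31 / (0.69·0.09) = 4.543.
Smallest integer k = 5.

5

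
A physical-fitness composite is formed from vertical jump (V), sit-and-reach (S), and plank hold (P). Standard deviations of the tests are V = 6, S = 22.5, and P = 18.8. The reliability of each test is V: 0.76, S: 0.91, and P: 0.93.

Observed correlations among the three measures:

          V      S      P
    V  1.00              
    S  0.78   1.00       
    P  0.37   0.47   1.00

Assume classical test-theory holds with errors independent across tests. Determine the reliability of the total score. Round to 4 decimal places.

Var(V+S+P) = 6² + 22.5² + 18.8² + 2·[6·22.5·0.78 + 6·18.8·0.37 + 22.5·18.8·0.47] = 895.69 + 691.692 = 1587.38.
Because errors are independent across components, Cov(Tᵢ,Tⱼ) = Cov(Xᵢ,Xⱼ); the off-diagonal part of the true-score variance is the same as above.
True-score variance = [6²·0.76 + 22.5²·0.91 + 18.8²·0.93] + 691.692 = 816.747 + 691.692 = 1508.44.
Reliability = 1508.44 / 1587.38 = 0.9503.

0.9503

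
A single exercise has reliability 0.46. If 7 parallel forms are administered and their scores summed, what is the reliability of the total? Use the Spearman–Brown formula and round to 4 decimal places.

ρ_k = kρ / (1 + (k−1)ρ) = 7·0.46 / (1 + 6·0.46) = 3.220 / 3.760 = 0.8564.

0.8564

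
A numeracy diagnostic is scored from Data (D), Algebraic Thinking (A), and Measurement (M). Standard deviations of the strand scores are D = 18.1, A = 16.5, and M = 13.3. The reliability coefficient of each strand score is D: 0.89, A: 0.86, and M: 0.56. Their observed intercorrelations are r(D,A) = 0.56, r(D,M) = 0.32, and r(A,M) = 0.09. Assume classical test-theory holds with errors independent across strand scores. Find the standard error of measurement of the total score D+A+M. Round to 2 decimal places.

Var(total) = 776.75 + 528.056 = 1304.81.
True-score variance = 624.766 + 528.056 = 1152.82, so reliability = 0.8835.
Error variance = 1304.81 − 1152.82 = 151.984; SEM = √151.984 = 12.33.

12.33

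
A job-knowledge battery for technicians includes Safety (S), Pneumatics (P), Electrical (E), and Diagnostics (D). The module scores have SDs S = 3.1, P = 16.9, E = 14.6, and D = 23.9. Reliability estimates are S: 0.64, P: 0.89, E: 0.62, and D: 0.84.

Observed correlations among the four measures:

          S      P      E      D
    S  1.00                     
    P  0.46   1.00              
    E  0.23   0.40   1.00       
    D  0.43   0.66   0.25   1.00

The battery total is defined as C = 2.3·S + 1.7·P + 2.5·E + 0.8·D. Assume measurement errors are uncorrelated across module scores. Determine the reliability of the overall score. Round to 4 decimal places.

0.8628

Var(C) = 2.3²·3.1² + 1.7²·16.9² + 2.5²·14.6² + 0.8²·23.9² + 2·[3.91·3.1·16.9·0.46 + 5.75·3.1·14.6·0.23 + 1.84·3.1·23.9·0.43 + 4.25·16.9·14.6·0.40 + 1.36·16.9·23.9·0.66 + 2·14.6·23.9·0.25] = 2574.07 + 2338.37 = 4912.44.
With uncorrelated errors the cross-covariances are all true-score covariance, so they carry over unchanged; only the diagonal terms shrink to ρᵢσᵢ².
True-score variance = [2.3²·3.1²·0.64 + 1.7²·16.9²·0.89 + 2.5²·14.6²·0.62 + 0.8²·23.9²·0.84] + 2338.37 = 1900.23 + 2338.37 = 4238.6.
Reliability = 4238.6 / 4912.44 = 0.8628.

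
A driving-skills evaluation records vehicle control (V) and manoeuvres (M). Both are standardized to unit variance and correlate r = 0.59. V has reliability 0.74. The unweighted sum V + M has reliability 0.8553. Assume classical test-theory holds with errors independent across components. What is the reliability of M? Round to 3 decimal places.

0.800

Var(V+M) = 2 + 2·0.59 = 3.180.
True-score variance = ρ_V + ρ_M + 2·0.59, so 0.8553 = (0.74 + ρ_M + 1.18) / 3.180.
ρ_M = 0.8553·3.180 − 0.74 − 1.18 = 0.800.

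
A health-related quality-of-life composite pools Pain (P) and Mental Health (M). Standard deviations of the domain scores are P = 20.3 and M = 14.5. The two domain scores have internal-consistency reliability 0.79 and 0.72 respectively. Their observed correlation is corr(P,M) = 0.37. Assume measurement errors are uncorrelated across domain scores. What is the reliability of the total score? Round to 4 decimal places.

0.8269

Var(P+M) = 20.3² + 14.5² + 2·[20.3·14.5·0.37] = 622.34 + 217.819 = 840.159.
Because errors are independent across components, Cov(Tᵢ,Tⱼ) = Cov(Xᵢ,Xⱼ); the off-diagonal part of the true-score variance is the same as above.
True-score variance = [20.3²·0.79 + 14.5²·0.72] + 217.819 = 476.931 + 217.819 = 694.75.
Reliability = 694.75 / 840.159 = 0.8269.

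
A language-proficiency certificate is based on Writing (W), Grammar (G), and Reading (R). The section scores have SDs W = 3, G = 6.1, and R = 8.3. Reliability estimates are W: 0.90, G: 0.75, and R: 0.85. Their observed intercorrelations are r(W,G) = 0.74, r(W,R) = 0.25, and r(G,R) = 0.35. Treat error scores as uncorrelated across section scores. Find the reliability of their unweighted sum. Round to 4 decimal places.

0.8920

Var(W+G+R) = 3² + 6.1² + 8.3² + 2·[3·6.1·0.74 + 3·8.3·0.25 + 6.1·8.3·0.35] = 115.1 + 74.975 = 190.075.
Under uncorrelated errors the observed covariances equal the true-score covariances, so only the own-variance terms attenuate.
True-score variance = [3²·0.90 + 6.1²·0.75 + 8.3²·0.85] + 74.975 = 94.564 + 74.975 = 169.539.
Reliability = 169.539 / 190.075 = 0.8920.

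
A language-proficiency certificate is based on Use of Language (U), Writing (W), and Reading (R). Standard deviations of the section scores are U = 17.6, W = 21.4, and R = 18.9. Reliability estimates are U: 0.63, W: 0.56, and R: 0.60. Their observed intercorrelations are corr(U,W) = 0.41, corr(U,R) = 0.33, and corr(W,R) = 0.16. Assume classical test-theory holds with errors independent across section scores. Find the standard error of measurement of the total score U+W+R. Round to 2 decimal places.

21.42

Var(total) = 1124.93 + 657.814 = 1782.74.
True-score variance = 665.932 + 657.814 = 1323.75, so reliability = 0.7425.
Error variance = 1782.74 − 1323.75 = 458.998; SEM = √458.998 = 21.42.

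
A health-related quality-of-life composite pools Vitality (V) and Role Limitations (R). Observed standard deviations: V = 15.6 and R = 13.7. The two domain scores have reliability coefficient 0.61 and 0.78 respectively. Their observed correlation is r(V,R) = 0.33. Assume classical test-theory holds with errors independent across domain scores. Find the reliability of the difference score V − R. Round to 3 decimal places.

0.530

Var(V−R) = 15.6² + 13.7² − 2·15.6·13.7·0.33 = 431.05 − 141.055 = 289.995.
With uncorrelated errors the cross-covariances are all true-score covariance, so they carry over unchanged; only the diagonal terms shrink to ρᵢσᵢ².
True-score variance = [15.6²·0.61 + 13.7²·0.78] − 141.055 = 294.848 − 141.055 = 153.793.
Reliability = 153.793 / 289.995 = 0.530.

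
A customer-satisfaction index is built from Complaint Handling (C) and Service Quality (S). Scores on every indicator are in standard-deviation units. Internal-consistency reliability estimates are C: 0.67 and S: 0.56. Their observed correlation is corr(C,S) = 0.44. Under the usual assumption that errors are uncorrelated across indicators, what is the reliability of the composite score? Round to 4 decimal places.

Var(C+S) = 2 + 2·[0.44] = 2 + 0.88 = 2.88.
Under uncorrelated errors the observed covariances equal the true-score covariances, so only the own-variance terms attenuate.
True-score variance = [0.67 + 0.56] + 0.88 = 1.23 + 0.88 = 2.11.
Reliability = 2.11 / 2.88 = 0.7326.

0.7326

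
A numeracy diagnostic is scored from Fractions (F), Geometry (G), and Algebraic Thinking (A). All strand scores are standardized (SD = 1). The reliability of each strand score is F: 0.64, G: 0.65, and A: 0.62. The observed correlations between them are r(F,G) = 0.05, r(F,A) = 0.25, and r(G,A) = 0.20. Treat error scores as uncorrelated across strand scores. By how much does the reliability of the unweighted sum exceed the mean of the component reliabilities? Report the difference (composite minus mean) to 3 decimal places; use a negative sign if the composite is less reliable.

Var(sum) = 3 + 1 = 4; true-score variance = 1.91 + 1 = 2.91; composite reliability = 0.7275.
Mean component reliability = 0.6367.
Difference = 0.7275 − 0.6367 = 0.091.

0.091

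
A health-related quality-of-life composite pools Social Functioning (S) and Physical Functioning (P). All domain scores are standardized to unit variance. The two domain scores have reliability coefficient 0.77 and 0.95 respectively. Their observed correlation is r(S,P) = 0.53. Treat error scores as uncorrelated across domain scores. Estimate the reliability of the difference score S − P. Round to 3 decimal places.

0.702

Var(S−P) = 1 + 1 − 2·0.53 = 2 − 1.06 = 0.94.
With uncorrelated errors the cross-covariances are all true-score covariance, so they carry over unchanged; only the diagonal terms shrink to ρᵢσᵢ².
True-score variance = [0.77 + 0.95] − 1.06 = 1.72 − 1.06 = 0.66.
Reliability = 0.66 / 0.94 = 0.702.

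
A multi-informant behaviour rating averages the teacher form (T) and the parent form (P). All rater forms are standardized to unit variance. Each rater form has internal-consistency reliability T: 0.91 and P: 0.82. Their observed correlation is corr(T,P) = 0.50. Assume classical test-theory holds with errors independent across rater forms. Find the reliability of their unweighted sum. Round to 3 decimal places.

0.910

Var(T+P) = 2 + 2·[0.50] = 2 + 1 = 3.
Under uncorrelated errors the observed covariances equal the true-score covariances, so only the own-variance terms attenuate.
True-score variance = [0.91 + 0.82] + 1 = 1.73 + 1 = 2.73.
Reliability = 2.73 / 3 = 0.910.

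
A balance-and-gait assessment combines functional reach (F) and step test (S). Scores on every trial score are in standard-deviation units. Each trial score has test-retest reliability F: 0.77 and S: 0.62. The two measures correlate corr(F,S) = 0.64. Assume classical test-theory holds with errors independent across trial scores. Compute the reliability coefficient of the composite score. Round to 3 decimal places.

Var(F+S) = 2 + 2·[0.64] = 2 + 1.28 = 3.28.
Because errors are independent across components, Cov(Tᵢ,Tⱼ) = Cov(Xᵢ,Xⱼ); the off-diagonal part of the true-score variance is the same as above.
True-score variance = [0.77 + 0.62] + 1.28 = 1.39 + 1.28 = 2.67.
Reliability = 2.67 / 3.28 = 0.814.

0.814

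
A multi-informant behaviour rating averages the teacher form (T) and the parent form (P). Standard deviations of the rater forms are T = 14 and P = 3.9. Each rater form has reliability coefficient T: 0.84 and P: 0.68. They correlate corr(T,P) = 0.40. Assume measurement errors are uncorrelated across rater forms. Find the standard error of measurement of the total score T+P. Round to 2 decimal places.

6.02

Var(total) = 211.21 + 43.68 = 254.89.
True-score variance = 174.983 + 43.68 = 218.663, so reliability = 0.8579.
Error variance = 254.89 − 218.663 = 36.2272; SEM = √36.2272 = 6.02.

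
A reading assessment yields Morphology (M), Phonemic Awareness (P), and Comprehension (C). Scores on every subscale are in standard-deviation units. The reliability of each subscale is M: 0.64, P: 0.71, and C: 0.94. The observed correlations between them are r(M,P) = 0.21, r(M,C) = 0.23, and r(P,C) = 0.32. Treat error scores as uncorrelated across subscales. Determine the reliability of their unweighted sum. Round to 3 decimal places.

Var(M+P+C) = 3 + 2·[0.21 + 0.23 + 0.32] = 3 + 1.52 = 4.52.
Under uncorrelated errors the observed covariances equal the true-score covariances, so only the own-variance terms attenuate.
True-score variance = [0.64 + 0.71 + 0.94] + 1.52 = 2.29 + 1.52 = 3.81.
Reliability = 3.81 / 4.52 = 0.843.

0.843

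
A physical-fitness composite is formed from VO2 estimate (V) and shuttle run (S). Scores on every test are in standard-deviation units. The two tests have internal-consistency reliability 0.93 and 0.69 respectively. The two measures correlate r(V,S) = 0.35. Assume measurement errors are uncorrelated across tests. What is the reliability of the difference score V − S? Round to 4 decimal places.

0.7077

Var(V−S) = 1 + 1 − 2·0.35 = 2 − 0.7 = 1.3.
Under uncorrelated errors the observed covariances equal the true-score covariances, so only the own-variance terms attenuate.
True-score variance = [0.93 + 0.69] − 0.7 = 1.62 − 0.7 = 0.92.
Reliability = 0.92 / 1.3 = 0.7077.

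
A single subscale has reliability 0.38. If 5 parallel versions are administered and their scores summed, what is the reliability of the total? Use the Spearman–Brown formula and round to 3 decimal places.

0.754

ρ_k = kρ / (1 + (k−1)ρ) = 5·0.38 / (1 + 4·0.38) = 1.900 / 2.520 = 0.754.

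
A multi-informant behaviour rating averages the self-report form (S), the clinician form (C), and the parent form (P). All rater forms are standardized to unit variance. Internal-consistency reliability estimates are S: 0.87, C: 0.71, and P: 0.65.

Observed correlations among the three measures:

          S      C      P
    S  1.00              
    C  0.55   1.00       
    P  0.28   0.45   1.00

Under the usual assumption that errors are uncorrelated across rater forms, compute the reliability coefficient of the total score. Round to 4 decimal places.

0.8615

Var(S+C+P) = 3 + 2·[0.55 + 0.28 + 0.45] = 3 + 2.56 = 5.56.
Under uncorrelated errors the observed covariances equal the true-score covariances, so only the own-variance terms attenuate.
True-score variance = [0.87 + 0.71 + 0.65] + 2.56 = 2.23 + 2.56 = 4.79.
Reliability = 4.79 / 5.56 = 0.8615.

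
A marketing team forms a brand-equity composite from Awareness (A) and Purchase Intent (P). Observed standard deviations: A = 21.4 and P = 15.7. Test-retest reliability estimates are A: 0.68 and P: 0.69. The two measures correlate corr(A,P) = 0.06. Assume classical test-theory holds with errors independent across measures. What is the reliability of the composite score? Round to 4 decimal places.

Var(A+P) = 21.4² + 15.7² + 2·[21.4·15.7·0.06] = 704.45 + 40.3176 = 744.768.
Under uncorrelated errors the observed covariances equal the true-score covariances, so only the own-variance terms attenuate.
True-score variance = [21.4²·0.68 + 15.7²·0.69] + 40.3176 = 481.491 + 40.3176 = 521.808.
Reliability = 521.808 / 744.768 = 0.7006.

0.7006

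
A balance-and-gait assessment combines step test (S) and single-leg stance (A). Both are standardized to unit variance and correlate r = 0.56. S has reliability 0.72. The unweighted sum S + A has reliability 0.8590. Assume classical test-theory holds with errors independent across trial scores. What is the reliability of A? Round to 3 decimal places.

0.840

Var(S+A) = 2 + 2·0.56 = 3.120.
True-score variance = ρ_S + ρ_A + 2·0.56, so 0.8590 = (0.72 + ρ_A + 1.12) / 3.120.
ρ_A = 0.8590·3.120 − 0.72 − 1.12 = 0.840.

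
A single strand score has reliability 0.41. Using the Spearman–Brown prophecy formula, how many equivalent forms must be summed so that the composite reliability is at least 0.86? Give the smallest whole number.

k ≥ ρ*(1−ρ₁)/(ρ₁(1−ρ*)) = 0.86·0.59 / (0.41·0.14) = 8.840.
Smallest integer k = 9.

9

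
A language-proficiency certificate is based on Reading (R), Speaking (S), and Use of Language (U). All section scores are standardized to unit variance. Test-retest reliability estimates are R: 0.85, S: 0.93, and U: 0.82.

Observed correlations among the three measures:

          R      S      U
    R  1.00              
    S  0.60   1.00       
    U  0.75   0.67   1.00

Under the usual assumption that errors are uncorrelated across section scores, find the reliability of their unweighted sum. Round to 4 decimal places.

0.9432

Var(R+S+U) = 3 + 2·[0.60 + 0.75 + 0.67] = 3 + 4.04 = 7.04.
With uncorrelated errors the cross-covariances are all true-score covariance, so they carry over unchanged; only the diagonal terms shrink to ρᵢσᵢ².
True-score variance = [0.85 + 0.93 + 0.82] + 4.04 = 2.6 + 4.04 = 6.64.
Reliability = 6.64 / 7.04 = 0.9432.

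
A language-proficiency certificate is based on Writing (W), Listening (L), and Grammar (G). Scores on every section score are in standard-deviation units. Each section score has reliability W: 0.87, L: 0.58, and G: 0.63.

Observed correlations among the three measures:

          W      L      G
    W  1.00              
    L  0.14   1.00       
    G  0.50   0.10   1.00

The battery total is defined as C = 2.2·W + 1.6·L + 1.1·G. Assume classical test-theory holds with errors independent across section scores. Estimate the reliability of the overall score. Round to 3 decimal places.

Var(C) = 2.2² + 1.6² + 1.1² + 2·[3.52·0.14 + 2.42·0.50 + 1.76·0.10] = 8.61 + 3.7576 = 12.3676.
With uncorrelated errors the cross-covariances are all true-score covariance, so they carry over unchanged; only the diagonal terms shrink to ρᵢσᵢ².
True-score variance = [2.2²·0.87 + 1.6²·0.58 + 1.1²·0.63] + 3.7576 = 6.4579 + 3.7576 = 10.2155.
Reliability = 10.2155 / 12.3676 = 0.826.

0.826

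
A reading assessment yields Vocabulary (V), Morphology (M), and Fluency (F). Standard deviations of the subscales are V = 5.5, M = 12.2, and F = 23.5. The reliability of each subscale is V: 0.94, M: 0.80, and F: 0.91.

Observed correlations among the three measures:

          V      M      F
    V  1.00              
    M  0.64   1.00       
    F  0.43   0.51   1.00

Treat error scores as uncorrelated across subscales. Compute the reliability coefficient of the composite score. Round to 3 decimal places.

0.933

Var(V+M+F) = 5.5² + 12.2² + 23.5² + 2·[5.5·12.2·0.64 + 5.5·23.5·0.43 + 12.2·23.5·0.51] = 731.34 + 489.477 = 1220.82.
Because errors are independent across components, Cov(Tᵢ,Tⱼ) = Cov(Xᵢ,Xⱼ); the off-diagonal part of the true-score variance is the same as above.
True-score variance = [5.5²·0.94 + 12.2²·0.80 + 23.5²·0.91] + 489.477 = 650.054 + 489.477 = 1139.53.
Reliability = 1139.53 / 1220.82 = 0.933.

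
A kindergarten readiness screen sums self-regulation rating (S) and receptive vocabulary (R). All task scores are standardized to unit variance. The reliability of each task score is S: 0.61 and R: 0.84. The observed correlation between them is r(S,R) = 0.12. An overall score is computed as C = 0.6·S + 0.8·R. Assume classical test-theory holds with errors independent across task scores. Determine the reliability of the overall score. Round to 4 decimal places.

0.7823

Var(C) = 0.6² + 0.8² + 2·[0.48·0.12] = 1 + 0.1152 = 1.1152.
Under uncorrelated errors the observed covariances equal the true-score covariances, so only the own-variance terms attenuate.
True-score variance = [0.6²·0.61 + 0.8²·0.84] + 0.1152 = 0.7572 + 0.1152 = 0.8724.
Reliability = 0.8724 / 1.1152 = 0.7823.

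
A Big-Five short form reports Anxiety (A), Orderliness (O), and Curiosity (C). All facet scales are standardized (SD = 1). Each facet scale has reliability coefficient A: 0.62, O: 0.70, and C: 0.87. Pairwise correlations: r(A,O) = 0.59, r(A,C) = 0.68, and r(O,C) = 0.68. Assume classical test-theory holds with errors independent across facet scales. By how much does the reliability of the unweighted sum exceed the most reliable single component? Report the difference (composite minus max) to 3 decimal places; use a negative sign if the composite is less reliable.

Var(sum) = 3 + 3.9 = 6.9; true-score variance = 2.19 + 3.9 = 6.09; composite reliability = 0.8826.
Max component reliability = 0.8700.
Difference = 0.8826 − 0.8700 = 0.013.

0.013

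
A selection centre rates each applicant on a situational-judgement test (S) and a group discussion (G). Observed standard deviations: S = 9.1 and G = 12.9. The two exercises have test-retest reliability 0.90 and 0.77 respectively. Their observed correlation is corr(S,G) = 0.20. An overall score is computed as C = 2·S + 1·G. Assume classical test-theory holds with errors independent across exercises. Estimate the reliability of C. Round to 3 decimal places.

0.879

Var(C) = 2²·9.1² + 12.9² + 2·[2·9.1·12.9·0.20] = 497.65 + 93.912 = 591.562.
Under uncorrelated errors the observed covariances equal the true-score covariances, so only the own-variance terms attenuate.
True-score variance = [2²·9.1²·0.90 + 12.9²·0.77] + 93.912 = 426.252 + 93.912 = 520.164.
Reliability = 520.164 / 591.562 = 0.879.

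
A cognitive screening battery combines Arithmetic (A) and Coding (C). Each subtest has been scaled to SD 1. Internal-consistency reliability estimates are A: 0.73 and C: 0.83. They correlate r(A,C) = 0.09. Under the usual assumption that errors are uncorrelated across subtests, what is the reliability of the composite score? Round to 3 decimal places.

Var(A+C) = 2 + 2·[0.09] = 2 + 0.18 = 2.18.
Because errors are independent across components, Cov(Tᵢ,Tⱼ) = Cov(Xᵢ,Xⱼ); the off-diagonal part of the true-score variance is the same as above.
True-score variance = [0.73 + 0.83] + 0.18 = 1.56 + 0.18 = 1.74.
Reliability = 1.74 / 2.18 = 0.798.

0.798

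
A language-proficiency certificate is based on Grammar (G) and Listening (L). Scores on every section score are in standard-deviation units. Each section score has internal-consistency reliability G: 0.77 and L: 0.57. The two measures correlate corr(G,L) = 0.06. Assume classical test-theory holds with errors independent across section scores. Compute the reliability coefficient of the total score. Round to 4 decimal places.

0.6887

Var(G+L) = 2 + 2·[0.06] = 2 + 0.12 = 2.12.
Under uncorrelated errors the observed covariances equal the true-score covariances, so only the own-variance terms attenuate.
True-score variance = [0.77 + 0.57] + 0.12 = 1.34 + 0.12 = 1.46.
Reliability = 1.46 / 2.12 = 0.6887.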